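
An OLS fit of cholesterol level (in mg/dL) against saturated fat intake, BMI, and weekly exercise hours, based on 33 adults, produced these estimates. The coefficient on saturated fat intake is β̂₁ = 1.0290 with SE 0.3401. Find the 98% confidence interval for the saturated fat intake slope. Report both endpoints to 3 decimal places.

df = n − k − 1 = 33 − 3 − 1 = 29.
t* = t_{0.01, 29} = 2.462021.
Margin = t* × SE = 2.462021 × 0.3401 = 0.83733.
CI: 1.0290 ± 0.83733 → (0.192, 1.866).
With 98% confidence, each one-unit increase in saturated fat intake is associated with a change of between 0.192 and 1.866 mg/dL in cholesterol level, holding the other predictors fixed.

(0.192, 1.866)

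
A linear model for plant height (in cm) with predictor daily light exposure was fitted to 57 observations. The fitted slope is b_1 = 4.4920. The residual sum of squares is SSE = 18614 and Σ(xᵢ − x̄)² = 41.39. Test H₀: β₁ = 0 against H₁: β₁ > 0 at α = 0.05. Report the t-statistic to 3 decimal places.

t = 1.571

MSE = SSE/(n − 2) = 18614/55 = 338.436.
SE(b_1) = √(MSE/Sₓₓ) = √(338.436/41.39) = 2.8595.
t = 4.4920 / 2.8595 = 1.571.
df = n − 2 = 55.
One-sided p ≈ 0.0610, which is ≥ 0.05, so fail to reject H₀.
The data do not give significant evidence that the true slope on daily light exposure is positive.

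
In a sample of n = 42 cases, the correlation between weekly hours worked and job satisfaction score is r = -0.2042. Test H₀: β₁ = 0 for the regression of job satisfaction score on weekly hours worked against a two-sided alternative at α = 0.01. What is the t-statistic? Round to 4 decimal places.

t = r·√(n − 2)/√(1 − r²) = -0.2042·√40/√0.958302 = -1.3193.
df = n − 2 = 40.
Two-sided p ≈ 0.1946, which is ≥ 0.01, so fail to reject H₀.
The data do not give significant evidence of a linear association between weekly hours worked and job satisfaction score.

t = -1.3193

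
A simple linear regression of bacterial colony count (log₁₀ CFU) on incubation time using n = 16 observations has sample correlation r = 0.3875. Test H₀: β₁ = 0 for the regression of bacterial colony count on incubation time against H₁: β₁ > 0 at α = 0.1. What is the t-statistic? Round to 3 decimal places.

t = 1.573

t = r·√(n − 2)/√(1 − r²) = 0.3875·√14/√0.849844 = 1.573.
df = n − 2 = 14.
One-sided p ≈ 0.0690, which is < 0.1, so reject H₀.
There is evidence of a linear association between incubation time and bacterial colony count.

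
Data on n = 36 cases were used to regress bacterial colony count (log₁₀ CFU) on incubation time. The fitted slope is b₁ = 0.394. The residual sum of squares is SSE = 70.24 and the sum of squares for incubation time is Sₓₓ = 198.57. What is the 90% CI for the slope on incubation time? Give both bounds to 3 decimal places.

(0.222, 0.566)

MSE = SSE/(n − 2) = 70.24/34 = 2.06588.
SE(b₁) = √(MSE/Sₓₓ) = √(2.06588/198.57) = 0.101999.
df = n − 2 = 34.
t* = t_{0.05, 34} = 1.690924.
Margin = t* × SE = 1.690924 × 0.101999 = 0.17247.
CI: 0.394 ± 0.17247 → (0.222, 0.566).
With 90% confidence, each one-unit increase in incubation time is associated with a change of between 0.222 and 0.566 log₁₀ CFU in bacterial colony count.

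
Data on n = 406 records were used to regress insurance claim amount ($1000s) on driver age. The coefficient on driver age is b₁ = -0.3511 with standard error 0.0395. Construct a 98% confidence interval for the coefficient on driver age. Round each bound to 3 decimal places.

(-0.443, -0.259)

df = n − 2 = 406 − 2 = 404.
t* = t_{0.01, 404} = 2.335613.
Margin = t* × SE = 2.335613 × 0.0395 = 0.09226.
CI: -0.3511 ± 0.09226 → (-0.443, -0.259).
With 98% confidence, each one-unit increase in driver age is associated with a change of between -0.443 and -0.259 $1000s in insurance claim amount.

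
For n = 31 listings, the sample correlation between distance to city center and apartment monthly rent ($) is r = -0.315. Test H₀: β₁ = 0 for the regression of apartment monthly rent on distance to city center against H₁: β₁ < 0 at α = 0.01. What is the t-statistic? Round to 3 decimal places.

t = r·√(n − 2)/√(1 − r²) = -0.315·√29/√0.900775 = -1.787.
df = n − 2 = 29.
One-sided p ≈ 0.0422, which is ≥ 0.01, so fail to reject H₀.
The data do not give significant evidence of a linear association between distance to city center and apartment monthly rent.

t = -1.787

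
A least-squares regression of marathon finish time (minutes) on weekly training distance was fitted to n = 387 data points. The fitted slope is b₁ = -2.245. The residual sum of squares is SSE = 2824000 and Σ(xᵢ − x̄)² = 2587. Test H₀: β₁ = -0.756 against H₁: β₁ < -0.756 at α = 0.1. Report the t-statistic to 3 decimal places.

t = -0.884

MSE = SSE/(n − 2) = 2824000/385 = 7335.06.
SE(b₁) = √(MSE/Sₓₓ) = √(7335.06/2587) = 1.68385.
t = (-2.245 − (-0.756)) / 1.68385 = -0.884.
df = n − 2 = 385.
One-sided p ≈ 0.1885, which is ≥ 0.1, so fail to reject H₀.
The data do not give significant evidence that the true slope on weekly training distance is below -0.756 minutes per unit.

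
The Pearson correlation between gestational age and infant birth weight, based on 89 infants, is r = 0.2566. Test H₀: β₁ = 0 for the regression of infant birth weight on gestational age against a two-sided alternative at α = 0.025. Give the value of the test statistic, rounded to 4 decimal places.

t = 2.4763

t = r·√(n − 2)/√(1 − r²) = 0.2566·√87/√0.934156 = 2.4763.
df = n − 2 = 87.
Two-sided p ≈ 0.0152, which is < 0.025, so reject H₀.
There is evidence of a linear association between gestational age and infant birth weight.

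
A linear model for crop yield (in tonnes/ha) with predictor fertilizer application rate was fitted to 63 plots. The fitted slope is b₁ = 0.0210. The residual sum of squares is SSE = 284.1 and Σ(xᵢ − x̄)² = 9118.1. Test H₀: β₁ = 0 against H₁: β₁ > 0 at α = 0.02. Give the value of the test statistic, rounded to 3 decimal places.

t = 0.929

MSE = SSE/(n − 2) = 284.1/61 = 4.65738.
SE(b₁) = √(MSE/Sₓₓ) = √(4.65738/9118.1) = 0.0226005.
t = 0.0210 / 0.0226005 = 0.929.
df = n − 2 = 61.
One-sided p ≈ 0.1782, which is ≥ 0.02, so fail to reject H₀.
The data do not give significant evidence that the true slope on fertilizer application rate is positive.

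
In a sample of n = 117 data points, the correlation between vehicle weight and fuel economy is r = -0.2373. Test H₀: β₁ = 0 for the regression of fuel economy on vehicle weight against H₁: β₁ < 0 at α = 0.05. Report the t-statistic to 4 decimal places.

t = r·√(n − 2)/√(1 − r²) = -0.2373·√115/√0.943689 = -2.6196.
df = n − 2 = 115.
One-sided p ≈ 0.0050, which is < 0.05, so reject H₀.
There is evidence of a linear association between vehicle weight and fuel economy.

t = -2.6196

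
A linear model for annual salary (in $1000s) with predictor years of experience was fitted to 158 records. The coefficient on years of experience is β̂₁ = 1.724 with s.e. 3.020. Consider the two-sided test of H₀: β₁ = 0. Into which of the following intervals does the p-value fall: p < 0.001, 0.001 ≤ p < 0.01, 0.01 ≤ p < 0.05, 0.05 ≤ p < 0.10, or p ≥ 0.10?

t = 1.724 / 3.020 = 0.571.
df = n − 2 = 158 − 2 = 156.
Two-sided p = 2·P(T_{156} > |t|) ≈ 0.5689.
So p ≥ 0.10.

p ≥ 0.10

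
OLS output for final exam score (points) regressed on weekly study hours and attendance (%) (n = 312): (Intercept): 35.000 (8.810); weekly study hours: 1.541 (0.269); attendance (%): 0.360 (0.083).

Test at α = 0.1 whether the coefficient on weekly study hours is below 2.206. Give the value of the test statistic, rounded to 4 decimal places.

t = -2.4721

Read off: b = 1.541, SE = 0.269 for weekly study hours.
H₀: β₁ = 2.206 vs H₁: β₁ < 2.206.
t = (1.541 − 2.206) / 0.269 = -2.4721.
df = n − k − 1 = 312 − 2 − 1 = 309.
One-sided p ≈ 0.0070, which is < 0.1, so reject H₀.
There is evidence that the true slope on weekly study hours is below 2.206 points per unit, holding the other predictors fixed.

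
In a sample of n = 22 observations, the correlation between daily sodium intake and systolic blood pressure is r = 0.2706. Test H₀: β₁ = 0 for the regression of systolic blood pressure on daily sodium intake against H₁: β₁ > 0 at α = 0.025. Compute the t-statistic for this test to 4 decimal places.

t = 1.2571

t = r·√(n − 2)/√(1 − r²) = 0.2706·√20/√0.926776 = 1.2571.
df = n − 2 = 20.
One-sided p ≈ 0.1116, which is ≥ 0.025, so fail to reject H₀.
The data do not give significant evidence of a linear association between daily sodium intake and systolic blood pressure.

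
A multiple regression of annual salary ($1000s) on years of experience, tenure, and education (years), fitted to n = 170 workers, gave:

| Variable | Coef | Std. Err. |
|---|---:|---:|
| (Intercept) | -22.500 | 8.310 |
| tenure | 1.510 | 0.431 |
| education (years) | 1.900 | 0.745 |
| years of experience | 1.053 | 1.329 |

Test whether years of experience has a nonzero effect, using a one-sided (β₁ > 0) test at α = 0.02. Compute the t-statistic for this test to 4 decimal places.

t = 0.7923

Read off: b = 1.053, SE = 1.329 for years of experience.
H₀: β₁ = 0 vs H₁: β₁ > 0.
t = 1.053 / 1.329 = 0.7923.
df = n − k − 1 = 170 − 3 − 1 = 166.
One-sided p ≈ 0.2147, which is ≥ 0.02, so fail to reject H₀.
The data do not give significant evidence that the true slope on years of experience is positive, holding the other predictors fixed.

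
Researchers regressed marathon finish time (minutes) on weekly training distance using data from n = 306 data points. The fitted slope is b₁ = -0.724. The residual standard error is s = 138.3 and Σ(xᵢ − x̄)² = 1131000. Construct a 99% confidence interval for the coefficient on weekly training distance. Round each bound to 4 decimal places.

SE(b₁) = s/√Sₓₓ = 138.3/√1131000 = 0.130044.
df = n − 2 = 304.
t* = t_{0.005, 304} = 2.592098.
Margin = t* × SE = 2.592098 × 0.130044 = 0.337087.
CI: -0.724 ± 0.337087 → (-1.0611, -0.3869).
With 99% confidence, each one-unit increase in weekly training distance is associated with a change of between -1.0611 and -0.3869 minutes in marathon finish time.

(-1.0611, -0.3869)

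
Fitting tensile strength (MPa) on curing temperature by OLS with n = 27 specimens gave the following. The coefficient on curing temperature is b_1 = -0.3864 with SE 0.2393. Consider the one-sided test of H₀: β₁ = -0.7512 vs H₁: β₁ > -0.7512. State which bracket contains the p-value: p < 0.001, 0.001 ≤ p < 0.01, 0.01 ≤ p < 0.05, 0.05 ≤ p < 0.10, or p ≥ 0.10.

t = (-0.3864 − (-0.7512)) / 0.2393 = 1.524.
df = n − 2 = 27 − 2 = 25.
One-sided p = P(T_{25} > t) ≈ 0.0700.
So 0.05 ≤ p < 0.10.

0.05 ≤ p < 0.10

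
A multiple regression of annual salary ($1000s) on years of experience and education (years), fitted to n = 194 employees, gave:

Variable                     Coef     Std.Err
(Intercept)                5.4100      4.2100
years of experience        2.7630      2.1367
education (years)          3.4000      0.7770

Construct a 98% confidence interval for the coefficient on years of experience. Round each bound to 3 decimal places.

Read off: b = 2.7630, SE = 2.1367 for years of experience.
df = n − k − 1 = 194 − 2 − 1 = 191.
t* = t_{0.01, 191} = 2.34603.
Margin = t* × SE = 2.34603 × 2.1367 = 5.01276.
CI: 2.7630 ± 5.01276 → (-2.250, 7.776).

(-2.250, 7.776)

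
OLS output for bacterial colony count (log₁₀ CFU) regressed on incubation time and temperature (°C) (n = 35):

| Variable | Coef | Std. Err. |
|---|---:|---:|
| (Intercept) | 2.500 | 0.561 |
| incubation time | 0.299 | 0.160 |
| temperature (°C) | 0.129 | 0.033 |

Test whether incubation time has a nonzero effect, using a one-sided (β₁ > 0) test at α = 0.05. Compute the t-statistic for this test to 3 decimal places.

Read off: b = 0.299, SE = 0.160 for incubation time.
H₀: β₁ = 0 vs H₁: β₁ > 0.
t = 0.299 / 0.160 = 1.869.
df = n − k − 1 = 35 − 2 − 1 = 32.
One-sided p ≈ 0.0354, which is < 0.05, so reject H₀.
There is evidence that the true slope on incubation time is positive, holding the other predictors fixed.

t = 1.869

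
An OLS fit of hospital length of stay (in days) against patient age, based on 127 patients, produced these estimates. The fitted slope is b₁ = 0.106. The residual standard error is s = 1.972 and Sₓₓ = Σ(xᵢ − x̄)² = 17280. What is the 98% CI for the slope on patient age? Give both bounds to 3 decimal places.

SE(b₁) = s/√Sₓₓ = 1.972/√17280 = 0.0150015.
df = n − 2 = 125.
t* = t_{0.01, 125} = 2.35655.
Margin = t* × SE = 2.35655 × 0.0150015 = 0.03535.
CI: 0.106 ± 0.03535 → (0.071, 0.141).
With 98% confidence, each one-unit increase in patient age is associated with a change of between 0.071 and 0.141 days in hospital length of stay.

(0.071, 0.141)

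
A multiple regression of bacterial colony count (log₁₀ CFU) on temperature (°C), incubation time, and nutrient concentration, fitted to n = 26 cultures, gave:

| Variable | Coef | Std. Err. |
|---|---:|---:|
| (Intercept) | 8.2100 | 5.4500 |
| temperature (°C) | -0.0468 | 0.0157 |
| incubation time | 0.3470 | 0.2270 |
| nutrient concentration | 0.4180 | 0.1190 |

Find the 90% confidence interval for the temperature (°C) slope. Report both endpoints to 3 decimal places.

(-0.074, -0.020)

Read off: b = -0.0468, SE = 0.0157 for temperature (°C).
df = n − k − 1 = 26 − 3 − 1 = 22.
t* = t_{0.05, 22} = 1.717144.
Margin = t* × SE = 1.717144 × 0.0157 = 0.02696.
CI: -0.0468 ± 0.02696 → (-0.074, -0.020).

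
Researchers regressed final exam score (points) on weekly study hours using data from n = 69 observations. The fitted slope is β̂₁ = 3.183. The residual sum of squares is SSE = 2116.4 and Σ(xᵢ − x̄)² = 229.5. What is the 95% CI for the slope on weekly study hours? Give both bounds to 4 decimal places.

(2.4425, 3.9235)

MSE = SSE/(n − 2) = 2116.4/67 = 31.5881.
SE(β̂₁) = √(MSE/Sₓₓ) = √(31.5881/229.5) = 0.370997.
df = n − 2 = 67.
t* = t_{0.025, 67} = 1.996008.
Margin = t* × SE = 1.996008 × 0.370997 = 0.740513.
CI: 3.183 ± 0.740513 → (2.4425, 3.9235).
With 95% confidence, each one-unit increase in weekly study hours is associated with a change of between 2.4425 and 3.9235 points in final exam score.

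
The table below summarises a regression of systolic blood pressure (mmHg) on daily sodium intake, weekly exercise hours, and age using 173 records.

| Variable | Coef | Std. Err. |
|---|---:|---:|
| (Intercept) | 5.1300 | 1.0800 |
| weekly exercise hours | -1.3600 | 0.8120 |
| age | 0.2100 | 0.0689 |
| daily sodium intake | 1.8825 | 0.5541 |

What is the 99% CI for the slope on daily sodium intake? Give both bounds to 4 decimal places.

Read off: b = 1.8825, SE = 0.5541 for daily sodium intake.
df = n − k − 1 = 173 − 3 − 1 = 169.
t* = t_{0.005, 169} = 2.605233.
Margin = t* × SE = 2.605233 × 0.5541 = 1.443560.
CI: 1.8825 ± 1.443560 → (0.4389, 3.3261).

(0.4389, 3.3261)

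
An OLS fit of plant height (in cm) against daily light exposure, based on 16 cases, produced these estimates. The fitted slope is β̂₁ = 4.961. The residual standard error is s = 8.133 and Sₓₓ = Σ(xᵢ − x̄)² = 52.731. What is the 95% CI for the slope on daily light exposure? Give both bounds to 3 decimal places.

(2.559, 7.363)

SE(β̂₁) = s/√Sₓₓ = 8.133/√52.731 = 1.12.
df = n − 2 = 14.
t* = t_{0.025, 14} = 2.144787.
Margin = t* × SE = 2.144787 × 1.12 = 2.40216.
CI: 4.961 ± 2.40216 → (2.559, 7.363).
With 95% confidence, each one-unit increase in daily light exposure is associated with a change of between 2.559 and 7.363 cm in plant height.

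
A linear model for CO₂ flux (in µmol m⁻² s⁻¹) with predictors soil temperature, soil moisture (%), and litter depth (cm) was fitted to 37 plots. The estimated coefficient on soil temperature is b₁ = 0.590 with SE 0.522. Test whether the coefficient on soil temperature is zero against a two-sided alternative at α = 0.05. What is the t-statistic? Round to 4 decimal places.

H₀: β₁ = 0 vs H₁: β₁ ≠ 0.
t = (b₁ − β₁⁰)/SE = 0.590 / 0.522 = 1.1303.
df = n − k − 1 = 37 − 3 − 1 = 33.
Two-sided p ≈ 0.2665, which is ≥ 0.05, so fail to reject H₀.
The data do not give significant evidence of an association between soil temperature and CO₂ flux, after adjusting for the other predictors.

t = 1.1303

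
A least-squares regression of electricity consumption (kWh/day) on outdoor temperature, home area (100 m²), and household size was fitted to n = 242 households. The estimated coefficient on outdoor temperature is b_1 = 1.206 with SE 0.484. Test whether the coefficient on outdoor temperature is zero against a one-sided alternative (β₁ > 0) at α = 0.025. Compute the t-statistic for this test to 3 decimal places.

H₀: β₁ = 0 vs H₁: β₁ > 0.
t = (b_1 − β₁⁰)/SE = 1.206 / 0.484 = 2.492.
df = n − k − 1 = 242 − 3 − 1 = 238.
One-sided p ≈ 0.0067, which is < 0.025, so reject H₀.
There is evidence that the true slope on outdoor temperature is positive, holding the other predictors fixed.

t = 2.492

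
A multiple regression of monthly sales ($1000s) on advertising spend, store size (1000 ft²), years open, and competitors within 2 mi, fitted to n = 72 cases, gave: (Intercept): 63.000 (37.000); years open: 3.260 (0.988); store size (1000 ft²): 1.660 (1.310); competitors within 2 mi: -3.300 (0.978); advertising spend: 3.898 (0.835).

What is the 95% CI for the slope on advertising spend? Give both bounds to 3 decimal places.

Read off: b = 3.898, SE = 0.835 for advertising spend.
df = n − k − 1 = 72 − 4 − 1 = 67.
t* = t_{0.025, 67} = 1.996008.
Margin = t* × SE = 1.996008 × 0.835 = 1.66667.
CI: 3.898 ± 1.66667 → (2.231, 5.565).

(2.231, 5.565)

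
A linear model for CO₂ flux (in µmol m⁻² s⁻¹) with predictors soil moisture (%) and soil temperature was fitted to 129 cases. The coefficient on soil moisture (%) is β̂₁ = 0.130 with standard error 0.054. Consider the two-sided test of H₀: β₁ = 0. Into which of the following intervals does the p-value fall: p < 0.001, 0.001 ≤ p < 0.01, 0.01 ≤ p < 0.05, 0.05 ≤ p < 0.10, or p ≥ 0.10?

0.01 ≤ p < 0.05

t = 0.130 / 0.054 = 2.407.
df = n − k − 1 = 129 − 2 − 1 = 126.
Two-sided p = 2·P(T_{126} > |t|) ≈ 0.0175.
So 0.01 ≤ p < 0.05.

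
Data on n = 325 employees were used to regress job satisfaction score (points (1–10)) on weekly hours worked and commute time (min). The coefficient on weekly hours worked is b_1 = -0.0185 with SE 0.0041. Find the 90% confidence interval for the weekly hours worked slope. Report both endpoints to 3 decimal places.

(-0.025, -0.012)

df = n − k − 1 = 325 − 2 − 1 = 322.
t* = t_{0.05, 322} = 1.6496.
Margin = t* × SE = 1.6496 × 0.0041 = 0.00676.
CI: -0.0185 ± 0.00676 → (-0.025, -0.012).
With 90% confidence, each one-unit increase in weekly hours worked is associated with a change of between -0.025 and -0.012 points (1–10) in job satisfaction score, holding the other predictors fixed.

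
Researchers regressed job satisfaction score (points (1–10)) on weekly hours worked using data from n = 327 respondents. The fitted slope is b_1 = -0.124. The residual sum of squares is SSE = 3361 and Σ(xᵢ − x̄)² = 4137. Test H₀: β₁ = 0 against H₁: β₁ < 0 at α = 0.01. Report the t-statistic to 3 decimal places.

t = -2.480

MSE = SSE/(n − 2) = 3361/325 = 10.3415.
SE(b_1) = √(MSE/Sₓₓ) = √(10.3415/4137) = 0.0499977.
t = -0.124 / 0.0499977 = -2.480.
df = n − 2 = 325.
One-sided p ≈ 0.0068, which is < 0.01, so reject H₀.
There is evidence that the true slope on weekly hours worked is negative.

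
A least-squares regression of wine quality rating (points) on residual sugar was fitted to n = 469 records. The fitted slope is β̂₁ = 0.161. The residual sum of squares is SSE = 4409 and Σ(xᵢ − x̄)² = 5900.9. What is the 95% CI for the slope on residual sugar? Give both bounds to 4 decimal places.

(0.0824, 0.2396)

MSE = SSE/(n − 2) = 4409/467 = 9.44111.
SE(β̂₁) = √(MSE/Sₓₓ) = √(9.44111/5900.9) = 0.0399993.
df = n − 2 = 467.
t* = t_{0.025, 467} = 1.965057.
Margin = t* × SE = 1.965057 × 0.0399993 = 0.078601.
CI: 0.161 ± 0.078601 → (0.0824, 0.2396).
With 95% confidence, each one-unit increase in residual sugar is associated with a change of between 0.0824 and 0.2396 points in wine quality rating.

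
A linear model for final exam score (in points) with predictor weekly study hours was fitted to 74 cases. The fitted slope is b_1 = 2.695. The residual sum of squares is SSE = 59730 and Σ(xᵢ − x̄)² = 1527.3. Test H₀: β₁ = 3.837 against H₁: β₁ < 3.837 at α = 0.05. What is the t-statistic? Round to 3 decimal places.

MSE = SSE/(n − 2) = 59730/72 = 829.583.
SE(b_1) = √(MSE/Sₓₓ) = √(829.583/1527.3) = 0.737001.
t = (2.695 − 3.837) / 0.737001 = -1.550.
df = n − 2 = 72.
One-sided p ≈ 0.0628, which is ≥ 0.05, so fail to reject H₀.
The data do not give significant evidence that the true slope on weekly study hours is below 3.837 points per unit.

t = -1.550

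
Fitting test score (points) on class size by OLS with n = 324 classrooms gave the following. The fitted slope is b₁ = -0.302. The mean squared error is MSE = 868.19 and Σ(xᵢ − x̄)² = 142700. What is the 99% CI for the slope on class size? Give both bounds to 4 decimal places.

(-0.5041, -0.0999)

SE(b₁) = √(MSE/Sₓₓ) = √(868.19/142700) = 0.0780001.
df = n − 2 = 322.
t* = t_{0.005, 322} = 2.591184.
Margin = t* × SE = 2.591184 × 0.0780001 = 0.202113.
CI: -0.302 ± 0.202113 → (-0.5041, -0.0999).
With 99% confidence, each one-unit increase in class size is associated with a change of between -0.5041 and -0.0999 points in test score.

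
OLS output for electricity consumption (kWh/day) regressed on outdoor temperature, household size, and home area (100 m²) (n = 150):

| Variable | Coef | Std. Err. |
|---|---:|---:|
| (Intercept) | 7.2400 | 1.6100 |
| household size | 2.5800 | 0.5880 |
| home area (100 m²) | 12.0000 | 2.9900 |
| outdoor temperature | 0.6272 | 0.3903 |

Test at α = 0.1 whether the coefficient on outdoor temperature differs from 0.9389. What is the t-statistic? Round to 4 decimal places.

t = -0.7986

Read off: b = 0.6272, SE = 0.3903 for outdoor temperature.
H₀: β₁ = 0.9389 vs H₁: β₁ ≠ 0.9389.
t = (0.6272 − 0.9389) / 0.3903 = -0.7986.
df = n − k − 1 = 150 − 3 − 1 = 146.
Two-sided p ≈ 0.4258, which is ≥ 0.1, so fail to reject H₀.
The data are consistent with a true slope of 0.9389 kWh/day per unit of outdoor temperature, holding the other predictors fixed.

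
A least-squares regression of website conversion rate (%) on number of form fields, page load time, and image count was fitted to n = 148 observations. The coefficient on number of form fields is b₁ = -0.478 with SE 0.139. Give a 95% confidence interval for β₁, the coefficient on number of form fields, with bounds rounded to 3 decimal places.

df = n − k − 1 = 148 − 3 − 1 = 144.
t* = t_{0.025, 144} = 1.976575.
Margin = t* × SE = 1.976575 × 0.139 = 0.27474.
CI: -0.478 ± 0.27474 → (-0.753, -0.203).
With 95% confidence, each one-unit increase in number of form fields is associated with a change of between -0.753 and -0.203 % in website conversion rate, holding the other predictors fixed.

(-0.753, -0.203)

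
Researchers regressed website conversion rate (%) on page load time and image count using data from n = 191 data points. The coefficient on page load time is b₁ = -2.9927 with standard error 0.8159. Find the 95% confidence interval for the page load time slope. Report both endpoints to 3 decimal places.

df = n − k − 1 = 191 − 2 − 1 = 188.
t* = t_{0.025, 188} = 1.972663.
Margin = t* × SE = 1.972663 × 0.8159 = 1.60950.
CI: -2.9927 ± 1.60950 → (-4.602, -1.383).
With 95% confidence, each one-unit increase in page load time is associated with a change of between -4.602 and -1.383 % in website conversion rate, holding the other predictors fixed.

(-4.602, -1.383)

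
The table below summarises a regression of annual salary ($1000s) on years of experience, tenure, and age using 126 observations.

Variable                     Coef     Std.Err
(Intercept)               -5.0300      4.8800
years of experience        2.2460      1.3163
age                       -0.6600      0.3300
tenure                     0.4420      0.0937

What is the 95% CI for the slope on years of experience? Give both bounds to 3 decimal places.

(-0.360, 4.852)

Read off: b = 2.2460, SE = 1.3163 for years of experience.
df = n − k − 1 = 126 − 3 − 1 = 122.
t* = t_{0.025, 122} = 1.9796.
Margin = t* × SE = 1.9796 × 1.3163 = 2.60575.
CI: 2.2460 ± 2.60575 → (-0.360, 4.852).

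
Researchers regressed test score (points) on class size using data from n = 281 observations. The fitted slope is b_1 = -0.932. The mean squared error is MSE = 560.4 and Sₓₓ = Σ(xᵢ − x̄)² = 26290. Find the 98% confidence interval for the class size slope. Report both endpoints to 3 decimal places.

(-1.274, -0.590)

SE(b_1) = √(MSE/Sₓₓ) = √(560.4/26290) = 0.146.
df = n − 2 = 279.
t* = t_{0.01, 279} = 2.339788.
Margin = t* × SE = 2.339788 × 0.146 = 0.34161.
CI: -0.932 ± 0.34161 → (-1.274, -0.590).
With 98% confidence, each one-unit increase in class size is associated with a change of between -1.274 and -0.590 points in test score.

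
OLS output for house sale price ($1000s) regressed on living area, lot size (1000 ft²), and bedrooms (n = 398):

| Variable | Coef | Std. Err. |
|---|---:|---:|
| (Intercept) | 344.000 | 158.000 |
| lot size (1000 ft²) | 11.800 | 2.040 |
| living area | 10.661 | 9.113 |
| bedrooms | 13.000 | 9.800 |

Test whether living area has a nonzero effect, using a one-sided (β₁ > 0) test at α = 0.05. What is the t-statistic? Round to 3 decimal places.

t = 1.170

Read off: b = 10.661, SE = 9.113 for living area.
H₀: β₁ = 0 vs H₁: β₁ > 0.
t = 10.661 / 9.113 = 1.170.
df = n − k − 1 = 398 − 3 − 1 = 394.
One-sided p ≈ 0.1214, which is ≥ 0.05, so fail to reject H₀.
The data do not give significant evidence that the true slope on living area is positive, holding the other predictors fixed.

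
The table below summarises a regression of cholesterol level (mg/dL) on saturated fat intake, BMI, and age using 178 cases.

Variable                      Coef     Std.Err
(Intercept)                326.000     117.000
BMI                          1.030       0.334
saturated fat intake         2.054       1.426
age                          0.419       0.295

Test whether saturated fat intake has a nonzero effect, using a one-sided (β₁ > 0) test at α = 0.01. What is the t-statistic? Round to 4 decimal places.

Read off: b = 2.054, SE = 1.426 for saturated fat intake.
H₀: β₁ = 0 vs H₁: β₁ > 0.
t = 2.054 / 1.426 = 1.4404.
df = n − k − 1 = 178 − 3 − 1 = 174.
One-sided p ≈ 0.0758, which is ≥ 0.01, so fail to reject H₀.
The data do not give significant evidence that the true slope on saturated fat intake is positive, holding the other predictors fixed.

t = 1.4404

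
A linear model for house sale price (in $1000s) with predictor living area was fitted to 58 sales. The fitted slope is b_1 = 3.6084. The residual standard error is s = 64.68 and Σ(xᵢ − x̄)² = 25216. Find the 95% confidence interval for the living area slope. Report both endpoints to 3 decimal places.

(2.792, 4.424)

SE(b_1) = s/√Sₓₓ = 64.68/√25216 = 0.407316.
df = n − 2 = 56.
t* = t_{0.025, 56} = 2.003241.
Margin = t* × SE = 2.003241 × 0.407316 = 0.81595.
CI: 3.6084 ± 0.81595 → (2.792, 4.424).
With 95% confidence, each one-unit increase in living area is associated with a change of between 2.792 and 4.424 $1000s in house sale price.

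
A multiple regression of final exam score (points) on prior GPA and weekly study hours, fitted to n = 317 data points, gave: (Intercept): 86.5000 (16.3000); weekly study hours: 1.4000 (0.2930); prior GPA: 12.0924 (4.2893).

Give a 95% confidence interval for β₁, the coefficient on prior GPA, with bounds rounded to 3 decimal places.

Read off: b = 12.0924, SE = 4.2893 for prior GPA.
df = n − k − 1 = 317 − 2 − 1 = 314.
t* = t_{0.025, 314} = 1.967548.
Margin = t* × SE = 1.967548 × 4.2893 = 8.43940.
CI: 12.0924 ± 8.43940 → (3.653, 20.532).

(3.653, 20.532)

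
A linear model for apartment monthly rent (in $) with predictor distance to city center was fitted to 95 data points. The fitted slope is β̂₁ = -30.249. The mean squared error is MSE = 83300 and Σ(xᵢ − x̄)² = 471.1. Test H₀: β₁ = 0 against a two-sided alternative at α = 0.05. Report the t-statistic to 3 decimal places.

SE(β̂₁) = √(MSE/Sₓₓ) = √(83300/471.1) = 13.2974.
t = -30.249 / 13.2974 = -2.275.
df = n − 2 = 93.
Two-sided p ≈ 0.0252, which is < 0.05, so reject H₀.
There is evidence that distance to city center is associated with apartment monthly rent.

t = -2.275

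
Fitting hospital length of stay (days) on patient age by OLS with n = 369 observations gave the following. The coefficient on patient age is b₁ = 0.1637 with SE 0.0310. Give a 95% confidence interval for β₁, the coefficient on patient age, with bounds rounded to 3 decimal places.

df = n − 2 = 369 − 2 = 367.
t* = t_{0.025, 367} = 1.966449.
Margin = t* × SE = 1.966449 × 0.0310 = 0.06096.
CI: 0.1637 ± 0.06096 → (0.103, 0.225).
With 95% confidence, each one-unit increase in patient age is associated with a change of between 0.103 and 0.225 days in hospital length of stay.

(0.103, 0.225)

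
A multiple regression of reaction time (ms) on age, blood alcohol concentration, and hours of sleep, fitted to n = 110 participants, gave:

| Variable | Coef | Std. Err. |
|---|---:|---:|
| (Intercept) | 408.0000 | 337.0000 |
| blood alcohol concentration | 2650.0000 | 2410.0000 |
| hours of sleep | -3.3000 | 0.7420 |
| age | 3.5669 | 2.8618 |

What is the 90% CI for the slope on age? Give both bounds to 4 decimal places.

(-1.1818, 8.3156)

Read off: b = 3.5669, SE = 2.8618 for age.
df = n − k − 1 = 110 − 3 − 1 = 106.
t* = t_{0.05, 106} = 1.659356.
Margin = t* × SE = 1.659356 × 2.8618 = 4.748745.
CI: 3.5669 ± 4.748745 → (-1.1818, 8.3156).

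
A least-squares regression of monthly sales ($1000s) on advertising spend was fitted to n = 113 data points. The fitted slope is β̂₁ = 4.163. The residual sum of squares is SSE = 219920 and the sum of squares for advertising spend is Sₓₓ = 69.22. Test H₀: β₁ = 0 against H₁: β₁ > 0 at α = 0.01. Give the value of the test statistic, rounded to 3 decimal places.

t = 0.778

MSE = SSE/(n − 2) = 219920/111 = 1981.26.
SE(β̂₁) = √(MSE/Sₓₓ) = √(1981.26/69.22) = 5.35002.
t = 4.163 / 5.35002 = 0.778.
df = n − 2 = 111.
One-sided p ≈ 0.2191, which is ≥ 0.01, so fail to reject H₀.
The data do not give significant evidence that the true slope on advertising spend is positive.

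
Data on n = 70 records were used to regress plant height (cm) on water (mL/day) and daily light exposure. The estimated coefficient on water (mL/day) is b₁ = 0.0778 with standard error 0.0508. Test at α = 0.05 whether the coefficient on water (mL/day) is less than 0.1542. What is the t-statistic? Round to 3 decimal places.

t = -1.504

H₀: β₁ = 0.1542 vs H₁: β₁ < 0.1542.
t = (b₁ − β₁⁰)/SE = (0.0778 − 0.1542) / 0.0508 = -1.504.
df = n − k − 1 = 70 − 2 − 1 = 67.
One-sided p ≈ 0.0686, which is ≥ 0.05, so fail to reject H₀.
The data do not give significant evidence that the true slope on water (mL/day) is below 0.1542 cm per unit, holding the other predictors fixed.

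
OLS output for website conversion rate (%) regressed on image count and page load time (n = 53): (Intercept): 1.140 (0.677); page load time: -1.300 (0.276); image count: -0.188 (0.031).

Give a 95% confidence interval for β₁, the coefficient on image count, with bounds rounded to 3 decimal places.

(-0.250, -0.126)

Read off: b = -0.188, SE = 0.031 for image count.
df = n − k − 1 = 53 − 2 − 1 = 50.
t* = t_{0.025, 50} = 2.008559.
Margin = t* × SE = 2.008559 × 0.031 = 0.06227.
CI: -0.188 ± 0.06227 → (-0.250, -0.126).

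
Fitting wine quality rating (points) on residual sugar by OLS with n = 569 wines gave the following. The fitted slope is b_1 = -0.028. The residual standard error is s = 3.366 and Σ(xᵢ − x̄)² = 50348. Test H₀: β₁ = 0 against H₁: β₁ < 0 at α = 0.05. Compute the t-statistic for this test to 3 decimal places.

t = -1.867

SE(b_1) = s/√Sₓₓ = 3.366/√50348 = 0.0150011.
t = -0.028 / 0.0150011 = -1.867.
df = n − 2 = 567.
One-sided p ≈ 0.0312, which is < 0.05, so reject H₀.
There is evidence that the true slope on residual sugar is negative.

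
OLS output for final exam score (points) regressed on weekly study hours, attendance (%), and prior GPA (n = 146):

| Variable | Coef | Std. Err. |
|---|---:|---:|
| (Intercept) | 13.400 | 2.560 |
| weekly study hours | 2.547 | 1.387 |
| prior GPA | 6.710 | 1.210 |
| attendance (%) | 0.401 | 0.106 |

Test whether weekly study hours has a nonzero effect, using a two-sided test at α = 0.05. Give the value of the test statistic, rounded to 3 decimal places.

t = 1.836

Read off: b = 2.547, SE = 1.387 for weekly study hours.
H₀: β₁ = 0 vs H₁: β₁ ≠ 0.
t = 2.547 / 1.387 = 1.836.
df = n − k − 1 = 146 − 3 − 1 = 142.
Two-sided p ≈ 0.0684, which is ≥ 0.05, so fail to reject H₀.
The data do not give significant evidence of an association between weekly study hours and final exam score, after adjusting for the other predictors.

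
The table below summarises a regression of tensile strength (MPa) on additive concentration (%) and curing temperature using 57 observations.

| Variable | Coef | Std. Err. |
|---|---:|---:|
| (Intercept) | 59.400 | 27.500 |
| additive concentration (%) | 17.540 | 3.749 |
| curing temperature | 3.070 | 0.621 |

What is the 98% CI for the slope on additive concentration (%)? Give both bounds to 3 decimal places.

(8.552, 26.528)

Read off: b = 17.540, SE = 3.749 for additive concentration (%).
df = n − k − 1 = 57 − 2 − 1 = 54.
t* = t_{0.01, 54} = 2.39741.
Margin = t* × SE = 2.39741 × 3.749 = 8.98789.
CI: 17.540 ± 8.98789 → (8.552, 26.528).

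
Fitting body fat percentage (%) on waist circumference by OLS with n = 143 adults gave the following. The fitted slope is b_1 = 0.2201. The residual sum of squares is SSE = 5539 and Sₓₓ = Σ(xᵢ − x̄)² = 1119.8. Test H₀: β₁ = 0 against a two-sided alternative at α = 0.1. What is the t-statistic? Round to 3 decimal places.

MSE = SSE/(n − 2) = 5539/141 = 39.2837.
SE(b_1) = √(MSE/Sₓₓ) = √(39.2837/1119.8) = 0.187299.
t = 0.2201 / 0.187299 = 1.175.
df = n − 2 = 141.
Two-sided p ≈ 0.2419, which is ≥ 0.1, so fail to reject H₀.
The data do not give significant evidence of an association between waist circumference and body fat percentage.

t = 1.175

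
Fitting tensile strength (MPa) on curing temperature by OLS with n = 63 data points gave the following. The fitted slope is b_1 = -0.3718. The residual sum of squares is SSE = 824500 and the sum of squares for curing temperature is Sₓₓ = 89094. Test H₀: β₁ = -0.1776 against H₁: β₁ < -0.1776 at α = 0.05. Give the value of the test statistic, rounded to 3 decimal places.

MSE = SSE/(n − 2) = 824500/61 = 13516.4.
SE(b_1) = √(MSE/Sₓₓ) = √(13516.4/89094) = 0.389499.
t = (-0.3718 − (-0.1776)) / 0.389499 = -0.499.
df = n − 2 = 61.
One-sided p ≈ 0.3099, which is ≥ 0.05, so fail to reject H₀.
The data do not give significant evidence that the true slope on curing temperature is below -0.1776 MPa per unit.

t = -0.499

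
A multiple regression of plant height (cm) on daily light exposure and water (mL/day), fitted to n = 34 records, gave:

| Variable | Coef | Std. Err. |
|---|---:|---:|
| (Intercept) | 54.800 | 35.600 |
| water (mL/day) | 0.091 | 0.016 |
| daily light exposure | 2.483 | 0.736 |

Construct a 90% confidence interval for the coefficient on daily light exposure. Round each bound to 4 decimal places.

(1.2351, 3.7309)

Read off: b = 2.483, SE = 0.736 for daily light exposure.
df = n − k − 1 = 34 − 2 − 1 = 31.
t* = t_{0.05, 31} = 1.695519.
Margin = t* × SE = 1.695519 × 0.736 = 1.247902.
CI: 2.483 ± 1.247902 → (1.2351, 3.7309).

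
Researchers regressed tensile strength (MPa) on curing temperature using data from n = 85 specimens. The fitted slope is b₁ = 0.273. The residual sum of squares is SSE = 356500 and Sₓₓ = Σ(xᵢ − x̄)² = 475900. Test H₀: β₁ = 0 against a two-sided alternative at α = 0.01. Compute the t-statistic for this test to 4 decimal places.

MSE = SSE/(n − 2) = 356500/83 = 4295.18.
SE(b₁) = √(MSE/Sₓₓ) = √(4295.18/475900) = 0.095002.
t = 0.273 / 0.095002 = 2.8736.
df = n − 2 = 83.
Two-sided p ≈ 0.0052, which is < 0.01, so reject H₀.
There is evidence that curing temperature is associated with tensile strength.

t = 2.8736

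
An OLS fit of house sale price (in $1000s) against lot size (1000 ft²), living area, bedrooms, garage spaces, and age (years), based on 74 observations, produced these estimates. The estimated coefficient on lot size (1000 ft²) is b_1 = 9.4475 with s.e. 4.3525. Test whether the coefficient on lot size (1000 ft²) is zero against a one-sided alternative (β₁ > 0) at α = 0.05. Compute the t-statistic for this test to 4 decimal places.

t = 2.1706

H₀: β₁ = 0 vs H₁: β₁ > 0.
t = (b_1 − β₁⁰)/SE = 9.4475 / 4.3525 = 2.1706.
df = n − k − 1 = 74 − 5 − 1 = 68.
One-sided p ≈ 0.0167, which is < 0.05, so reject H₀.
There is evidence that the true slope on lot size (1000 ft²) is positive, holding the other predictors fixed.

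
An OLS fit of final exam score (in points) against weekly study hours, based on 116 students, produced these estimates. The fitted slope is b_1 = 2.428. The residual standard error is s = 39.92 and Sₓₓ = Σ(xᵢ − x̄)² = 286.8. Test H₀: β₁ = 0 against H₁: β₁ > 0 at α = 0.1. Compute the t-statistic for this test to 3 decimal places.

SE(b_1) = s/√Sₓₓ = 39.92/√286.8 = 2.35722.
t = 2.428 / 2.35722 = 1.030.
df = n − 2 = 114.
One-sided p ≈ 0.1526, which is ≥ 0.1, so fail to reject H₀.
The data do not give significant evidence that the true slope on weekly study hours is positive.

t = 1.030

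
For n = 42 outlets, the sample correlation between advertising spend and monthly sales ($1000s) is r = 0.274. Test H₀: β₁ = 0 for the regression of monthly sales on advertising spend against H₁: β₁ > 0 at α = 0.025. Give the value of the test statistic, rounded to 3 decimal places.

t = r·√(n − 2)/√(1 − r²) = 0.274·√40/√0.924924 = 1.802.
df = n − 2 = 40.
One-sided p ≈ 0.0396, which is ≥ 0.025, so fail to reject H₀.
The data do not give significant evidence of a linear association between advertising spend and monthly sales.

t = 1.802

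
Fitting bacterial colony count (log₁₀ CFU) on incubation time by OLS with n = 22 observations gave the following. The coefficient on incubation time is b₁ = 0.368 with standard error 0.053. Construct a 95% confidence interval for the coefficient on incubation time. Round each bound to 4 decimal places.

df = n − 2 = 22 − 2 = 20.
t* = t_{0.025, 20} = 2.085963.
Margin = t* × SE = 2.085963 × 0.053 = 0.110556.
CI: 0.368 ± 0.110556 → (0.2574, 0.4786).
With 95% confidence, each one-unit increase in incubation time is associated with a change of between 0.2574 and 0.4786 log₁₀ CFU in bacterial colony count.

(0.2574, 0.4786)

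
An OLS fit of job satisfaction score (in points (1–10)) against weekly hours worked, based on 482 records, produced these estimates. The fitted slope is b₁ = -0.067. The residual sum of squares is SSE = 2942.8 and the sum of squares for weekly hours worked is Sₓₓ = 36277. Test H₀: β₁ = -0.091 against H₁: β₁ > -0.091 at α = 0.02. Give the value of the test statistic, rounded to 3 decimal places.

t = 1.846

MSE = SSE/(n − 2) = 2942.8/480 = 6.13083.
SE(b₁) = √(MSE/Sₓₓ) = √(6.13083/36277) = 0.013.
t = (-0.067 − (-0.091)) / 0.013 = 1.846.
df = n − 2 = 480.
One-sided p ≈ 0.0327, which is ≥ 0.02, so fail to reject H₀.
The data do not give significant evidence that the true slope on weekly hours worked exceeds -0.091 points (1–10) per unit.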